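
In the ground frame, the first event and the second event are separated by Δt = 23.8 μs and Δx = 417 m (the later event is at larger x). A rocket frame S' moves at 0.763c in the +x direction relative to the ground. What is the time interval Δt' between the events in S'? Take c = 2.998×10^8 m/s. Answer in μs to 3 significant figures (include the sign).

Δt' ≈ 35.2 μs

γ = 1/√(1 − 0.763²) = 1.5470
Δt' = γ(Δt − vΔx/c²) = 1.5470 × (23.8 μs − 0.763×417 m / (2.998×10^8 m/s))
= 1.5470 × (22.739 μs) = 35.2 μs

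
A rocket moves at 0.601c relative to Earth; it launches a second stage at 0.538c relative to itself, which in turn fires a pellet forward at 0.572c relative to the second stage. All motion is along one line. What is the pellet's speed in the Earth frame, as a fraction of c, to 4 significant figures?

u ≈ 0.9600c

Compose boost 2: (0.538 + 0.601)/(1 + 0.538×0.601) = 1.139/1.32334 = 0.860702
Compose boost 3: (0.572 + 0.860702)/(1 + 0.572×0.860702) = 1.43270/1.49232 = 0.9600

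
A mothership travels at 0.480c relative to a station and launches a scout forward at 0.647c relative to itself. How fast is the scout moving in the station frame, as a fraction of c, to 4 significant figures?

Compose boost 2: (0.647 + 0.480)/(1 + 0.647×0.480) = 1.127/1.31056 = 0.8599

u ≈ 0.8599c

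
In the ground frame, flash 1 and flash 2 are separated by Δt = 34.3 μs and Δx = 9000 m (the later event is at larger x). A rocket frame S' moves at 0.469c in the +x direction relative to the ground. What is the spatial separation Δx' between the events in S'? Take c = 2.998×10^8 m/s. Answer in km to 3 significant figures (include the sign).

Δx' ≈ 4.73 km

γ = 1/√(1 − 0.469²) = 1.1322
Δx' = γ(Δx − vΔt) = 1.1322 × (9000 m − 0.469×(2.998×10^8 m/s)×34.3×10^-6 s)
= 1.1322 × (4177.2 m) = 4.73 km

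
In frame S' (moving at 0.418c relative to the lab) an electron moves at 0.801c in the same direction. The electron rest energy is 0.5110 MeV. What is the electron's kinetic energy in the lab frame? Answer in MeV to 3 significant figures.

u_lab = (0.801 + 0.418)/(1 + 0.801×0.418) = 0.913233
γ = 1/√(1 − 0.913233²) = 2.4544
K = (γ − 1)m₀c² = (2.4544 − 1) × 0.5110 = 1.4544 × 0.5110 = 0.743 MeV

K ≈ 0.743 MeV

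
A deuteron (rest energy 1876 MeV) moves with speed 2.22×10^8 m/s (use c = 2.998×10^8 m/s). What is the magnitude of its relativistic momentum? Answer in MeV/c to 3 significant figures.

β = v/c = 2.22×10^8 / 2.998×10^8 = 0.74049
γ = 1/√(1 − 0.74049²) = 1.4880
p = γβm₀c = 1.4880 × 0.74049 × 1876 MeV/c = 2070 MeV/c

p ≈ 2070 MeV/c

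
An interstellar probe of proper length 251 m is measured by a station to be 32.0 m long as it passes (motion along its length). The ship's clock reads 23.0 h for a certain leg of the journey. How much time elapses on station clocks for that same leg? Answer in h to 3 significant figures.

Length contraction ⇒ γ = L₀/L = 251/32.0 = 7.8438
Time dilation: Δt = γτ₀ = 7.8438 × 23.0 h = 180 h

Δt ≈ 180 h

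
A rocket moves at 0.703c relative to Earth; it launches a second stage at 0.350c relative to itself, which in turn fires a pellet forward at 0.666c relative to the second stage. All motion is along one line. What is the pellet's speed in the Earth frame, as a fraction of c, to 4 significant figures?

Compose boost 2: (0.350 + 0.703)/(1 + 0.350×0.703) = 1.053/1.24605 = 0.845070
Compose boost 3: (0.666 + 0.845070)/(1 + 0.666×0.845070) = 1.51107/1.56282 = 0.9669

u ≈ 0.9669c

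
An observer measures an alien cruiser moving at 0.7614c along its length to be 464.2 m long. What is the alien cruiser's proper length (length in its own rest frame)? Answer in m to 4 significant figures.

L₀ ≈ 716.0 m

γ = 1/√(1 − 0.7614²) = 1.54254
L₀ = γL = 1.54254 × 464.2 = 716.0 m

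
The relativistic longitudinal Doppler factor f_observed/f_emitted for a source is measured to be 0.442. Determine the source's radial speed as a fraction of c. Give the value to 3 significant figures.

β ≈ 0.673

f_obs/f_src = √((1−β)/(1+β)) = 0.442  ⇒  (1−β)/(1+β) = 0.19536
β = |1 − D²|/(1 + D²) = |1 − 0.19536|/(1 + 0.19536) = 0.673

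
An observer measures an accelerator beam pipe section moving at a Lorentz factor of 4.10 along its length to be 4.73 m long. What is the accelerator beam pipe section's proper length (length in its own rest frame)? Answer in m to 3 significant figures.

L₀ ≈ 19.4 m

γ = 4.10 (given)
L₀ = γL = 4.10 × 4.73 = 19.4 m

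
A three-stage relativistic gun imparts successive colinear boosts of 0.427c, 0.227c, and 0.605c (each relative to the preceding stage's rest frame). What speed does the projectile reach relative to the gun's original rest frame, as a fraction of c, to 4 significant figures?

Compose boost 2: (0.227 + 0.427)/(1 + 0.227×0.427) = 0.6540/1.09693 = 0.596210
Compose boost 3: (0.605 + 0.596210)/(1 + 0.605×0.596210) = 1.20121/1.36071 = 0.8828

u ≈ 0.8828c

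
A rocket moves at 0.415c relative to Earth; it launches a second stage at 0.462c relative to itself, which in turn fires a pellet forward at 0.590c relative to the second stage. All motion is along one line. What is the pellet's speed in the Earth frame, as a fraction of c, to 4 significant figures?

Compose boost 2: (0.462 + 0.415)/(1 + 0.462×0.415) = 0.8770/1.19173 = 0.735905
Compose boost 3: (0.590 + 0.735905)/(1 + 0.590×0.735905) = 1.32590/1.43418 = 0.9245

u ≈ 0.9245c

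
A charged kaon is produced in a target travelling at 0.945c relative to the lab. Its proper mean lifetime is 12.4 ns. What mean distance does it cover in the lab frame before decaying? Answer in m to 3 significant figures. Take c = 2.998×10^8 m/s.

d ≈ 10.7 m

γ = 1/√(1 − 0.945²) = 3.0574
Dilated lifetime: Δt = γτ₀ = 3.0574 × 12.4 ns = 37.912 ns
d = vΔt = 0.945c × 37.912 ns = 2.8331×10^8 m/s × 3.7912×10^-8 s = 10.7 m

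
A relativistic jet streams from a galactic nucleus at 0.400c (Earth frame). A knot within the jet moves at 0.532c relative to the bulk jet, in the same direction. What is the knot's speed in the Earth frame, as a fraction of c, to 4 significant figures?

Relativistic velocity addition: u = (u' + v)/(1 + u'v/c²)
= (0.532 + 0.400)/(1 + 0.532×0.400) = 0.9320/1.21280 = 0.7685

u ≈ 0.7685c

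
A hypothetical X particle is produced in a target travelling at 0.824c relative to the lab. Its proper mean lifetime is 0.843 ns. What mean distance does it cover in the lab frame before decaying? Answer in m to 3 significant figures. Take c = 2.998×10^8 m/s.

d ≈ 0.368 m

γ = 1/√(1 − 0.824²) = 1.7649
Dilated lifetime: Δt = γτ₀ = 1.7649 × 0.843 ns = 1.4878 ns
d = vΔt = 0.824c × 1.4878 ns = 2.4704×10^8 m/s × 1.4878×10^-9 s = 0.368 m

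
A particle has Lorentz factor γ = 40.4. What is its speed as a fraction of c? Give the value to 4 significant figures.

β = √(1 − 1/γ²) = √(1 − 1/40.4²) = √(0.999387) = 0.9997

β ≈ 0.9997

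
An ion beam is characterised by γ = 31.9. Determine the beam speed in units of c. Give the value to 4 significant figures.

β ≈ 0.9995

β = √(1 − 1/γ²) = √(1 − 1/31.9²) = √(0.999017) = 0.9995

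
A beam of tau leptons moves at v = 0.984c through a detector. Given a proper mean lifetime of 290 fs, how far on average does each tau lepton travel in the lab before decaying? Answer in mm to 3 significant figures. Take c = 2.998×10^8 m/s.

d ≈ 0.480 mm

γ = 1/√(1 − 0.984²) = 5.6127
Dilated lifetime: Δt = γτ₀ = 5.6127 × 290 fs = 1627.7 fs
d = vΔt = 0.984c × 1627.7 fs = 2.9500×10^8 m/s × 1.6277×10^-12 s = 0.480 mm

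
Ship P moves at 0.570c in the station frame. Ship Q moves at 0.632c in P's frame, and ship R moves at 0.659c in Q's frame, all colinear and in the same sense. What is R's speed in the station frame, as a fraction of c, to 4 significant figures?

u ≈ 0.9749c

Compose boost 2: (0.632 + 0.570)/(1 + 0.632×0.570) = 1.202/1.36024 = 0.883668
Compose boost 3: (0.659 + 0.883668)/(1 + 0.659×0.883668) = 1.54267/1.58234 = 0.9749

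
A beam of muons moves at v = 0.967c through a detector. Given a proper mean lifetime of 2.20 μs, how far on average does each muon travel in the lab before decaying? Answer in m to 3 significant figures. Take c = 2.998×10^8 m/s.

γ = 1/√(1 − 0.967²) = 3.9250
Dilated lifetime: Δt = γτ₀ = 3.9250 × 2.20 μs = 8.6350 μs
d = vΔt = 0.967c × 8.6350 μs = 2.8991×10^8 m/s × 8.6350×10^-6 s = 2500 m

d ≈ 2500 m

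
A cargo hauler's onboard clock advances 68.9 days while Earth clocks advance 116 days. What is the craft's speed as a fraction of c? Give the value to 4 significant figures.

γ = Δt/τ₀ = 116/68.9 = 1.68360
β = √(1 − 1/γ²) = √(1 − 1/1.68360²) = 0.8045

β ≈ 0.8045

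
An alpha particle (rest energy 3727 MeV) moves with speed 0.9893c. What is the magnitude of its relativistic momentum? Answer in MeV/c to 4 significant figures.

p ≈ 25270 MeV/c

γ = 1/√(1 − 0.9893²) = 6.85422
p = γβm₀c = 6.85422 × 0.9893 × 3727 MeV/c = 25270 MeV/c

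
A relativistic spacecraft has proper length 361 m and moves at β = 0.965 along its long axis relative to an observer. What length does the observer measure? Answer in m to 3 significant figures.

γ = 1/√(1 − 0.965²) = 3.8132
Length contraction: L = L₀/γ = 361/3.8132 = 94.7 m

L ≈ 94.7 m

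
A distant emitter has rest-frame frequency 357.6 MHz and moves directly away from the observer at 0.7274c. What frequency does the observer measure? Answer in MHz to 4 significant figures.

f_obs ≈ 142.1 MHz

Relativistic Doppler: f_obs = f_src √((1−β)/(1+β))
= 357.6 × √(0.272600/1.72740) = 357.6 × 0.397252 = 142.1 MHz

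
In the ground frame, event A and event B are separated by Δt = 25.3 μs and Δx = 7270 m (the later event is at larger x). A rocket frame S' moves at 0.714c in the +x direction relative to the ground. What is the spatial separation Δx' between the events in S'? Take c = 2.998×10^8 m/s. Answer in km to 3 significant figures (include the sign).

Δx' ≈ 2.65 km

γ = 1/√(1 − 0.714²) = 1.4283
Δx' = γ(Δx − vΔt) = 1.4283 × (7270 m − 0.714×(2.998×10^8 m/s)×25.3×10^-6 s)
= 1.4283 × (1854.4 m) = 2.65 km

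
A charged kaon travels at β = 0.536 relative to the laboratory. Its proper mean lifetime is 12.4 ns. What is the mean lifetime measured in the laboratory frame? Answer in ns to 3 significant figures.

γ = 1/√(1 − 0.536²) = 1.1845
Time dilation: Δt = γτ₀ = 1.1845 × 12.4 ns = 14.7 ns

Δt ≈ 14.7 ns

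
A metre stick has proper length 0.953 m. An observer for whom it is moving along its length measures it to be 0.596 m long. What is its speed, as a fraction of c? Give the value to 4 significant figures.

γ = L₀/L = 0.953/0.596 = 1.59899
β = √(1 − 1/γ²) = 0.7803

β ≈ 0.7803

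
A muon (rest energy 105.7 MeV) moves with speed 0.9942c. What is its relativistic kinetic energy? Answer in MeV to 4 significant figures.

K ≈ 877.1 MeV

γ = 1/√(1 − 0.9942²) = 9.29826
K = (γ − 1)m₀c² = (9.29826 − 1) × 105.7 MeV = 8.29826 × 105.7 MeV = 877.1 MeV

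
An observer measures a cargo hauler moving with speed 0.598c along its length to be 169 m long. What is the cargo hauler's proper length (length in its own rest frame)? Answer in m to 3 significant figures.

L₀ ≈ 211 m

γ = 1/√(1 − 0.598²) = 1.2477
L₀ = γL = 1.2477 × 169 = 211 m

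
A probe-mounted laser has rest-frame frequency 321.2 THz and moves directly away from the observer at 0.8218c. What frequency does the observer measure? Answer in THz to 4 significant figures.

f_obs ≈ 100.5 THz

Relativistic Doppler: f_obs = f_src √((1−β)/(1+β))
= 321.2 × √(0.178200/1.82180) = 321.2 × 0.312754 = 100.5 THz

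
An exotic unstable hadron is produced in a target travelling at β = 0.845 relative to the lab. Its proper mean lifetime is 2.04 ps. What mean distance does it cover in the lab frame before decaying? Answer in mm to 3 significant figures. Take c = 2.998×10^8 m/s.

d ≈ 0.966 mm

γ = 1/√(1 − 0.845²) = 1.8700
Dilated lifetime: Δt = γτ₀ = 1.8700 × 2.04 ps = 3.8148 ps
d = vΔt = 0.845c × 3.8148 ps = 2.5333×10^8 m/s × 3.8148×10^-12 s = 0.966 mm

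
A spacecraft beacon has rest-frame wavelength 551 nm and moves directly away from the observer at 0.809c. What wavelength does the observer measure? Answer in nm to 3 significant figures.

λ_obs ≈ 1700 nm

Relativistic Doppler: λ_obs = λ_src √((1+β)/(1−β))
= 551 × √(1.8090/0.19100) = 551 × 3.0775 = 1700 nm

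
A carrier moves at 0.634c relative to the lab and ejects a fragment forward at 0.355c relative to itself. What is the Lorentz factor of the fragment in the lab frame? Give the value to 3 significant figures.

u_lab = (0.355 + 0.634)/(1 + 0.355×0.634) = 0.9890/1.22507 = 0.807301
γ = 1/√(1 − 0.807301²) = 1.69

γ ≈ 1.69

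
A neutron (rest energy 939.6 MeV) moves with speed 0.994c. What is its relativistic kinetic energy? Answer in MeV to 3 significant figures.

γ = 1/√(1 − 0.994²) = 9.1424
K = (γ − 1)m₀c² = (9.1424 − 1) × 939.6 MeV = 8.1424 × 939.6 MeV = 7650 MeV

K ≈ 7650 MeV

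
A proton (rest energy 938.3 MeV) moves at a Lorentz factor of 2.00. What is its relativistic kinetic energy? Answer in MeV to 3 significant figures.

K ≈ 938 MeV

γ = 2.00 (given)
K = (γ − 1)m₀c² = (2.00 − 1) × 938.3 MeV = 1.0000 × 938.3 MeV = 938 MeV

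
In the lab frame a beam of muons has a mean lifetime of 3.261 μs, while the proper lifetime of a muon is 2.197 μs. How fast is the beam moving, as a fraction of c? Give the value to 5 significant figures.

γ = Δt/τ₀ = 3.261/2.197 = 1.484297
β = √(1 − 1/γ²) = √(1 − 1/1.484297²) = 0.73899

β ≈ 0.73899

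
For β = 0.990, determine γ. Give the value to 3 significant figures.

γ = 1/√(1 − β²) = 1/√(1 − 0.990²) = 1/√(0.019900) = 7.09

γ ≈ 7.09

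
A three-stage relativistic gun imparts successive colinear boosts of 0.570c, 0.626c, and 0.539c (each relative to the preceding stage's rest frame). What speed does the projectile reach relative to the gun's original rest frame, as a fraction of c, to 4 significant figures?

Compose boost 2: (0.626 + 0.570)/(1 + 0.626×0.570) = 1.196/1.35682 = 0.881473
Compose boost 3: (0.539 + 0.881473)/(1 + 0.539×0.881473) = 1.42047/1.47511 = 0.9630

u ≈ 0.9630c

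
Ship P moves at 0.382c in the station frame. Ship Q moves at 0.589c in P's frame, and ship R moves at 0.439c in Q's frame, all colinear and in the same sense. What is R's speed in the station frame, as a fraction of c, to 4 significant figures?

u ≈ 0.9137c

Compose boost 2: (0.589 + 0.382)/(1 + 0.589×0.382) = 0.9710/1.22500 = 0.792654
Compose boost 3: (0.439 + 0.792654)/(1 + 0.439×0.792654) = 1.23165/1.34798 = 0.9137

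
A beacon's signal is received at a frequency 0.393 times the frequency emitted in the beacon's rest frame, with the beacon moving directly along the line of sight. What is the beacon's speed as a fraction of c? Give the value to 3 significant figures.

β ≈ 0.732

f_obs/f_src = √((1−β)/(1+β)) = 0.393  ⇒  (1−β)/(1+β) = 0.15445
β = |1 − D²|/(1 + D²) = |1 − 0.15445|/(1 + 0.15445) = 0.732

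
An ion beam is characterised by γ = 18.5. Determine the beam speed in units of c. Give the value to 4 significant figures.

β = √(1 − 1/γ²) = √(1 − 1/18.5²) = √(0.997078) = 0.9985

β ≈ 0.9985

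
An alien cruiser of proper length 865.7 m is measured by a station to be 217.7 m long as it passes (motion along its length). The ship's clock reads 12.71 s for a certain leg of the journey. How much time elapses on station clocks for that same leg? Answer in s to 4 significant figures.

Length contraction ⇒ γ = L₀/L = 865.7/217.7 = 3.97657
Time dilation: Δt = γτ₀ = 3.97657 × 12.71 s = 50.54 s

Δt ≈ 50.54 s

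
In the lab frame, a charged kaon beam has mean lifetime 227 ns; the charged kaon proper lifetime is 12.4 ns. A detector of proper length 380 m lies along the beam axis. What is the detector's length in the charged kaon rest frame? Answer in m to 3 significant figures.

L ≈ 20.8 m

Time dilation ⇒ γ = Δt/τ₀ = 227/12.4 = 18.306
Length contraction: L = L₀/γ = 380/18.306 = 20.8 m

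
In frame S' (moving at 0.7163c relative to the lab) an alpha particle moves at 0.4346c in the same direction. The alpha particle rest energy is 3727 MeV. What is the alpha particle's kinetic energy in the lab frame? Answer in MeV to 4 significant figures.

K ≈ 4050 MeV

u_lab = (0.4346 + 0.7163)/(1 + 0.4346×0.7163) = 0.8776760
γ = 1/√(1 − 0.8776760²) = 2.08657
K = (γ − 1)m₀c² = (2.08657 − 1) × 3727 = 1.08657 × 3727 = 4050 MeV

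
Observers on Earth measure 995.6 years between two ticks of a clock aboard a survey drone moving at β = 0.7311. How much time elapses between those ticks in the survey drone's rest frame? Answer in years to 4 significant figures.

γ = 1/√(1 − 0.7311²) = 1.46569
Proper time: τ₀ = Δt/γ = 995.6/1.46569 = 679.3 years

τ₀ ≈ 679.3 years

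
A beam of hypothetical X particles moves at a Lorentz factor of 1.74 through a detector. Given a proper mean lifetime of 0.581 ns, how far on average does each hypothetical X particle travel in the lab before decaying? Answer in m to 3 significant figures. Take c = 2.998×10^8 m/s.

β = √(1 − 1/γ²) = √(1 − 1/1.74²) = 0.81836
Dilated lifetime: Δt = γτ₀ = 1.74 × 0.581 ns = 1.0109 ns
d = vΔt = 0.81836c × 1.0109 ns = 2.4534×10^8 m/s × 1.0109×10^-9 s = 0.248 m

d ≈ 0.248 m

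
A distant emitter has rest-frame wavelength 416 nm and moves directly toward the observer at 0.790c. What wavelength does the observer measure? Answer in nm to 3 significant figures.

Relativistic Doppler: λ_obs = λ_src √((1−β)/(1+β))
= 416 × √(0.21000/1.7900) = 416 × 0.34252 = 142 nm

λ_obs ≈ 142 nm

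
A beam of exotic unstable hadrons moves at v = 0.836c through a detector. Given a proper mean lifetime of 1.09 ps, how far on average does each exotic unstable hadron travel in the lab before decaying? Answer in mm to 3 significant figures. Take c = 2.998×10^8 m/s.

d ≈ 0.498 mm

γ = 1/√(1 − 0.836²) = 1.8224
Dilated lifetime: Δt = γτ₀ = 1.8224 × 1.09 ps = 1.9864 ps
d = vΔt = 0.836c × 1.9864 ps = 2.5063×10^8 m/s × 1.9864×10^-12 s = 0.498 mm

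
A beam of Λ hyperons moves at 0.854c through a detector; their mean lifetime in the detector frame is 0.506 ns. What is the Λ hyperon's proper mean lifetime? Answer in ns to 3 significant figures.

γ = 1/√(1 − 0.854²) = 1.9221
Proper time: τ₀ = Δt/γ = 0.506/1.9221 = 0.263 ns

τ₀ ≈ 0.263 ns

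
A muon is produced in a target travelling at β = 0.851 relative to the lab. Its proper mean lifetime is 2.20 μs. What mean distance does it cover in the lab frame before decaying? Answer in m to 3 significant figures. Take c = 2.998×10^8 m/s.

d ≈ 1070 m

γ = 1/√(1 − 0.851²) = 1.9042
Dilated lifetime: Δt = γτ₀ = 1.9042 × 2.20 μs = 4.1892 μs
d = vΔt = 0.851c × 4.1892 μs = 2.5513×10^8 m/s × 4.1892×10^-6 s = 1070 m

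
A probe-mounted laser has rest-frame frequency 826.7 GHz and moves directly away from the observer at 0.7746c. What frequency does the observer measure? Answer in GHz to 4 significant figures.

Relativistic Doppler: f_obs = f_src √((1−β)/(1+β))
= 826.7 × √(0.225400/1.77460) = 826.7 × 0.356391 = 294.6 GHz

f_obs ≈ 294.6 GHz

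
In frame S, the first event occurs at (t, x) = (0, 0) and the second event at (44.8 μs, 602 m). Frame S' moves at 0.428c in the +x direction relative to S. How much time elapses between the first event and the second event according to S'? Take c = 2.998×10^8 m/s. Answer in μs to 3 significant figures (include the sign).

γ = 1/√(1 − 0.428²) = 1.1065
Δt' = γ(Δt − vΔx/c²) = 1.1065 × (44.8 μs − 0.428×602 m / (2.998×10^8 m/s))
= 1.1065 × (43.941 μs) = 48.6 μs

Δt' ≈ 48.6 μs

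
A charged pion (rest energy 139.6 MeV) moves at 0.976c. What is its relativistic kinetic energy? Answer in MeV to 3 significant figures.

γ = 1/√(1 − 0.976²) = 4.5920
K = (γ − 1)m₀c² = (4.5920 − 1) × 139.6 MeV = 3.5920 × 139.6 MeV = 501 MeV

K ≈ 501 MeV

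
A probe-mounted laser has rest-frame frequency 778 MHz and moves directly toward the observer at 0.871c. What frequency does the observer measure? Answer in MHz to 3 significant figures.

f_obs ≈ 2960 MHz

Relativistic Doppler: f_obs = f_src √((1+β)/(1−β))
= 778 × √(1.8710/0.12900) = 778 × 3.8084 = 2960 MHz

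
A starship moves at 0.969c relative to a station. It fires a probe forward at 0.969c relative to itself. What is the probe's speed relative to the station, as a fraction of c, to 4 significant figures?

Relativistic velocity addition: u = (u' + v)/(1 + u'v/c²)
= (0.969 + 0.969)/(1 + 0.969×0.969) = 1.938/1.93896 = 0.9995

u ≈ 0.9995c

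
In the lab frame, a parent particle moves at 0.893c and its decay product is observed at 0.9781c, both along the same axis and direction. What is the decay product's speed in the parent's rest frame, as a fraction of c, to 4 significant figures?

Inverse velocity addition: u' = (u − v)/(1 − uv/c²)
= (0.9781 − 0.893)/(1 − 0.9781×0.893) = 0.08510/0.126557 = 0.6724

u' ≈ 0.6724c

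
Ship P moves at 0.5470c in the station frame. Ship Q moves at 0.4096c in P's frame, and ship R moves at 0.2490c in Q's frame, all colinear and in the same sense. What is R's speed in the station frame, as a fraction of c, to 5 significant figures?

Compose boost 2: (0.4096 + 0.5470)/(1 + 0.4096×0.5470) = 0.95660/1.224051 = 0.7815033
Compose boost 3: (0.2490 + 0.7815033)/(1 + 0.2490×0.7815033) = 1.030503/1.194594 = 0.86264

u ≈ 0.86264c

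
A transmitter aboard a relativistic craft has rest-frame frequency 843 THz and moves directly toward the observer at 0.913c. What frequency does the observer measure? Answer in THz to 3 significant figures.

Relativistic Doppler: f_obs = f_src √((1+β)/(1−β))
= 843 × √(1.9130/0.087000) = 843 × 4.6892 = 3950 THz

f_obs ≈ 3950 THz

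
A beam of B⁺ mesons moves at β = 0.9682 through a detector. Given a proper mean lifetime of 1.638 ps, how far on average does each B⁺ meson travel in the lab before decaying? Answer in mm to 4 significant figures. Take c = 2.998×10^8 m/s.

d ≈ 1.900 mm

γ = 1/√(1 − 0.9682²) = 3.99716
Dilated lifetime: Δt = γτ₀ = 3.99716 × 1.638 ps = 6.54735 ps
d = vΔt = 0.9682c × 6.54735 ps = 2.90266×10^8 m/s × 6.54735×10^-12 s = 1.900 mm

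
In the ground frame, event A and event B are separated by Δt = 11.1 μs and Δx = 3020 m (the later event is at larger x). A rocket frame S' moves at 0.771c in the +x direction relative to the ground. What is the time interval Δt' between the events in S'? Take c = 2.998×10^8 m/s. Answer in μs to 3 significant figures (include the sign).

γ = 1/√(1 − 0.771²) = 1.5703
Δt' = γ(Δt − vΔx/c²) = 1.5703 × (11.1 μs − 0.771×3020 m / (2.998×10^8 m/s))
= 1.5703 × (3.3334 μs) = 5.23 μs

Δt' ≈ 5.23 μs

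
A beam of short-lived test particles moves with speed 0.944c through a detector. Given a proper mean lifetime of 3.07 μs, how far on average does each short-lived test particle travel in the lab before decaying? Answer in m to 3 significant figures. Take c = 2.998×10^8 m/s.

γ = 1/√(1 − 0.944²) = 3.0308
Dilated lifetime: Δt = γτ₀ = 3.0308 × 3.07 μs = 9.3046 μs
d = vΔt = 0.944c × 9.3046 μs = 2.8301×10^8 m/s × 9.3046×10^-6 s = 2630 m

d ≈ 2630 m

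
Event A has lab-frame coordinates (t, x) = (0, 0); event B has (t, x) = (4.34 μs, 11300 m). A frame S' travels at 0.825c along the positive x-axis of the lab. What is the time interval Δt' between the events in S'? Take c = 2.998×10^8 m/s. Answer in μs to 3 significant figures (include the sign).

Δt' ≈ -47.3 μs

γ = 1/√(1 − 0.825²) = 1.7695
Δt' = γ(Δt − vΔx/c²) = 1.7695 × (4.34 μs − 0.825×11300 m / (2.998×10^8 m/s))
= 1.7695 × (-26.756 μs) = -47.3 μs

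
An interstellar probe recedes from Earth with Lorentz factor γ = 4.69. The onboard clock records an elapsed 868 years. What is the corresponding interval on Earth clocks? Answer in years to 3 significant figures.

γ = 4.69 (given)
Time dilation: Δt = γτ₀ = 4.69 × 868 years = 4070 years

Δt ≈ 4070 years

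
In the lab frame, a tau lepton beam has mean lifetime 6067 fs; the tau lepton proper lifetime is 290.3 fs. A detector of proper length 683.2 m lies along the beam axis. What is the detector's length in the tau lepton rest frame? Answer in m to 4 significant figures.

Time dilation ⇒ γ = Δt/τ₀ = 6067/290.3 = 20.8991
Length contraction: L = L₀/γ = 683.2/20.8991 = 32.69 m

L ≈ 32.69 m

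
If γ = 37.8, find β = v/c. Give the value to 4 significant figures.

β ≈ 0.9997

β = √(1 − 1/γ²) = √(1 − 1/37.8²) = √(0.999300) = 0.9997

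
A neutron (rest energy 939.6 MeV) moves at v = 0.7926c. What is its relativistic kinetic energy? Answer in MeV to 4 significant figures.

K ≈ 601.4 MeV

γ = 1/√(1 − 0.7926²) = 1.64004
K = (γ − 1)m₀c² = (1.64004 − 1) × 939.6 MeV = 0.640038 × 939.6 MeV = 601.4 MeV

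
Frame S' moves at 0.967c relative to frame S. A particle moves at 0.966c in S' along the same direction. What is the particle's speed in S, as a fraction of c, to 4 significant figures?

Relativistic velocity addition: u = (u' + v)/(1 + u'v/c²)
= (0.966 + 0.967)/(1 + 0.966×0.967) = 1.933/1.93412 = 0.9994

u ≈ 0.9994c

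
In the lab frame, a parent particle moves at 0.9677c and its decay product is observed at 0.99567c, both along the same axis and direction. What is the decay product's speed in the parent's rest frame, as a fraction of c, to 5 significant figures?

Inverse velocity addition: u' = (u − v)/(1 − uv/c²)
= (0.99567 − 0.9677)/(1 − 0.99567×0.9677) = 0.027970/0.03649014 = 0.76651

u' ≈ 0.76651c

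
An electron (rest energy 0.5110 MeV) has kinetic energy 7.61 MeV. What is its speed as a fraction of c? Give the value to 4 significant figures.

γ = 1 + K/(m₀c²) = 1 + 7.61/0.5110 = 15.8924
β = √(1 − 1/γ²) = 0.9980

β ≈ 0.9980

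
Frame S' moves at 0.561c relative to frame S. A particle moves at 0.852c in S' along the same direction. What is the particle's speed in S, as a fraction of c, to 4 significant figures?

Relativistic velocity addition: u = (u' + v)/(1 + u'v/c²)
= (0.852 + 0.561)/(1 + 0.852×0.561) = 1.413/1.47797 = 0.9560

u ≈ 0.9560c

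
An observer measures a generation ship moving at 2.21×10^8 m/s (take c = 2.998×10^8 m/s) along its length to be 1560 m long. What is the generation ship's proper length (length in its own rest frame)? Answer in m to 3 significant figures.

L₀ ≈ 2310 m

β = v/c = 2.21×10^8 / 2.998×10^8 = 0.73716
γ = 1/√(1 − 0.73716²) = 1.4799
L₀ = γL = 1.4799 × 1560 = 2310 m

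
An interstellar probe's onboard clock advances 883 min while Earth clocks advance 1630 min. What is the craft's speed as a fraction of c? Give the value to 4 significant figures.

γ = Δt/τ₀ = 1630/883 = 1.84598
β = √(1 − 1/γ²) = √(1 − 1/1.84598²) = 0.8406

β ≈ 0.8406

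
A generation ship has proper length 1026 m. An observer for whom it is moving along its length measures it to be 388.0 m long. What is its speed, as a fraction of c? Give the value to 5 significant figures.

β ≈ 0.92574

γ = L₀/L = 1026/388.0 = 2.644330
β = √(1 − 1/γ²) = 0.92574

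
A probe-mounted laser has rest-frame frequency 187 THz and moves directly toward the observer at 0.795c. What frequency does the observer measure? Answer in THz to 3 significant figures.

f_obs ≈ 553 THz

Relativistic Doppler: f_obs = f_src √((1+β)/(1−β))
= 187 × √(1.7950/0.20500) = 187 × 2.9591 = 553 THz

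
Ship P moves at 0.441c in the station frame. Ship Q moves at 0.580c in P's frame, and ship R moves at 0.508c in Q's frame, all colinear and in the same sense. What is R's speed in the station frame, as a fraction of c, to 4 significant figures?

u ≈ 0.9349c

Compose boost 2: (0.580 + 0.441)/(1 + 0.580×0.441) = 1.021/1.25578 = 0.813041
Compose boost 3: (0.508 + 0.813041)/(1 + 0.508×0.813041) = 1.32104/1.41302 = 0.9349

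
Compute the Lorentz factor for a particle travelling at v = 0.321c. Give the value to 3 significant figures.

γ ≈ 1.06

γ = 1/√(1 − β²) = 1/√(1 − 0.321²) = 1/√(0.89696) = 1.06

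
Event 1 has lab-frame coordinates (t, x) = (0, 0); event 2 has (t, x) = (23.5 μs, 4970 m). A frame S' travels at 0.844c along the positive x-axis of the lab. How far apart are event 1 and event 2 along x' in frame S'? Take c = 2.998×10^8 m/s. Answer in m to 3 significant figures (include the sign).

Δx' ≈ -1820 m

γ = 1/√(1 − 0.844²) = 1.8645
Δx' = γ(Δx − vΔt) = 1.8645 × (4970 m − 0.844×(2.998×10^8 m/s)×23.5×10^-6 s)
= 1.8645 × (-976.23 m) = -1820 m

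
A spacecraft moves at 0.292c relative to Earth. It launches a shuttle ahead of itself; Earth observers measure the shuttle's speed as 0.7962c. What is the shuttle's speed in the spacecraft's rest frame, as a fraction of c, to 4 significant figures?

u' ≈ 0.6569c

Inverse velocity addition: u' = (u − v)/(1 − uv/c²)
= (0.7962 − 0.292)/(1 − 0.7962×0.292) = 0.5042/0.767510 = 0.6569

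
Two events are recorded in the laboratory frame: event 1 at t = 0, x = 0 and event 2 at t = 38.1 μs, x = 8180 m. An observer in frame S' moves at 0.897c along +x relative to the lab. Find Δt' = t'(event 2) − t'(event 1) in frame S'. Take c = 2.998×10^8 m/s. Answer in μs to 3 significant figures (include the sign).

γ = 1/√(1 − 0.897²) = 2.2623
Δt' = γ(Δt − vΔx/c²) = 2.2623 × (38.1 μs − 0.897×8180 m / (2.998×10^8 m/s))
= 2.2623 × (13.625 μs) = 30.8 μs

Δt' ≈ 30.8 μs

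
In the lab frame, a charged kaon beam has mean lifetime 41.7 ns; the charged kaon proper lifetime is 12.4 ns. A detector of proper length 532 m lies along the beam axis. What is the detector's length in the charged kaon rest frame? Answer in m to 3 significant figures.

Time dilation ⇒ γ = Δt/τ₀ = 41.7/12.4 = 3.3629
Length contraction: L = L₀/γ = 532/3.3629 = 158 m

L ≈ 158 m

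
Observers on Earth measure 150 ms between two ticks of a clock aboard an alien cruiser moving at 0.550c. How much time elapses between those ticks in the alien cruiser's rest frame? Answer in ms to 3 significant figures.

γ = 1/√(1 − 0.550²) = 1.1974
Proper time: τ₀ = Δt/γ = 150/1.1974 = 125 ms

τ₀ ≈ 125 ms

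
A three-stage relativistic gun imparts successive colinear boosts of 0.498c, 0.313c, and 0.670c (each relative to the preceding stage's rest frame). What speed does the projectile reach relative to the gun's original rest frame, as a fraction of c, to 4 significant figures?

Compose boost 2: (0.313 + 0.498)/(1 + 0.313×0.498) = 0.8110/1.15587 = 0.701634
Compose boost 3: (0.670 + 0.701634)/(1 + 0.670×0.701634) = 1.37163/1.47009 = 0.9330

u ≈ 0.9330c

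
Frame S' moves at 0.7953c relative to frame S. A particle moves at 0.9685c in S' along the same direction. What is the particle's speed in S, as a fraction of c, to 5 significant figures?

u ≈ 0.99636c

Relativistic velocity addition: u = (u' + v)/(1 + u'v/c²)
= (0.9685 + 0.7953)/(1 + 0.9685×0.7953) = 1.7638/1.770248 = 0.99636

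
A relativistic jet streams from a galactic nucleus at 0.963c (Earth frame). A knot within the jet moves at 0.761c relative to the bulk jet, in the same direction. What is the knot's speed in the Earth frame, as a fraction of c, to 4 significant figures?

u ≈ 0.9949c

Relativistic velocity addition: u = (u' + v)/(1 + u'v/c²)
= (0.761 + 0.963)/(1 + 0.761×0.963) = 1.724/1.73284 = 0.9949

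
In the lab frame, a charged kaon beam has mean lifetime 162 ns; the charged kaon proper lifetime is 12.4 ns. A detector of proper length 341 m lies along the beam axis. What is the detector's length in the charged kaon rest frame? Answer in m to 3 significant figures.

L ≈ 26.1 m

Time dilation ⇒ γ = Δt/τ₀ = 162/12.4 = 13.065
Length contraction: L = L₀/γ = 341/13.065 = 26.1 m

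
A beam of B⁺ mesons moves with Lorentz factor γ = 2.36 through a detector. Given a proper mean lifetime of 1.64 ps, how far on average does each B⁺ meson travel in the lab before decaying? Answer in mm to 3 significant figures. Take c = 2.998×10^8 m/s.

β = √(1 − 1/γ²) = √(1 − 1/2.36²) = 0.90579
Dilated lifetime: Δt = γτ₀ = 2.36 × 1.64 ps = 3.8704 ps
d = vΔt = 0.90579c × 3.8704 ps = 2.7156×10^8 m/s × 3.8704×10^-12 s = 1.05 mm

d ≈ 1.05 mm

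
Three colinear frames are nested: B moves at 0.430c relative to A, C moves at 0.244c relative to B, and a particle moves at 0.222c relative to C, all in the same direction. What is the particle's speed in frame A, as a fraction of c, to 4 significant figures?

Compose boost 2: (0.244 + 0.430)/(1 + 0.244×0.430) = 0.6740/1.10492 = 0.609999
Compose boost 3: (0.222 + 0.609999)/(1 + 0.222×0.609999) = 0.831999/1.13542 = 0.7328

u ≈ 0.7328c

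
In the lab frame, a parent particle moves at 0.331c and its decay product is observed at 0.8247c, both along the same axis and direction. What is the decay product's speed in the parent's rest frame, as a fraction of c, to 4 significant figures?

Inverse velocity addition: u' = (u − v)/(1 − uv/c²)
= (0.8247 − 0.331)/(1 − 0.8247×0.331) = 0.4937/0.727024 = 0.6791

u' ≈ 0.6791c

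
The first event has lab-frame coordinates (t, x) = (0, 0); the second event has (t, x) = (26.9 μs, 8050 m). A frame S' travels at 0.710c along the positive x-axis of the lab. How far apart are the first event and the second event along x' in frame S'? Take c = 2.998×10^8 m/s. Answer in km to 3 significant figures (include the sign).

γ = 1/√(1 − 0.710²) = 1.4200
Δx' = γ(Δx − vΔt) = 1.4200 × (8050 m − 0.710×(2.998×10^8 m/s)×26.9×10^-6 s)
= 1.4200 × (2324.1 m) = 3.30 km

Δx' ≈ 3.30 km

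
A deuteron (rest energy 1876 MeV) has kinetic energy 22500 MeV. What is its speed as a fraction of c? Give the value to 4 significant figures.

γ = 1 + K/(m₀c²) = 1 + 22500/1876 = 12.9936
β = √(1 − 1/γ²) = 0.9970

β ≈ 0.9970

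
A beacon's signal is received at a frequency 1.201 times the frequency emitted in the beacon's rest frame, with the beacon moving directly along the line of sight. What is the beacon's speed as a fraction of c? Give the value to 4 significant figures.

β ≈ 0.1811

f_obs/f_src = √((1+β)/(1−β)) = 1.201  ⇒  (1+β)/(1−β) = 1.44240
β = |1 − D²|/(1 + D²) = |1 − 1.44240|/(1 + 1.44240) = 0.1811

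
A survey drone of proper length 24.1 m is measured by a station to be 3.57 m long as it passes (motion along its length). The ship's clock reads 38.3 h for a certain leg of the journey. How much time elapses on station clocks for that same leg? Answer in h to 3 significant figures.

Length contraction ⇒ γ = L₀/L = 24.1/3.57 = 6.7507
Time dilation: Δt = γτ₀ = 6.7507 × 38.3 h = 259 h

Δt ≈ 259 h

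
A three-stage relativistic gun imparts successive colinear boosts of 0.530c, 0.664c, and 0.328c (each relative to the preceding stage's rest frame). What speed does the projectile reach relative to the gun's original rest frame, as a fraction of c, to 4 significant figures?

Compose boost 2: (0.664 + 0.530)/(1 + 0.664×0.530) = 1.194/1.35192 = 0.883188
Compose boost 3: (0.328 + 0.883188)/(1 + 0.328×0.883188) = 1.21119/1.28969 = 0.9391

u ≈ 0.9391c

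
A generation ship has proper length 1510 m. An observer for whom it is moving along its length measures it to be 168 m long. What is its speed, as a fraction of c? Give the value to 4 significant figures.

γ = L₀/L = 1510/168 = 8.98810
β = √(1 − 1/γ²) = 0.9938

β ≈ 0.9938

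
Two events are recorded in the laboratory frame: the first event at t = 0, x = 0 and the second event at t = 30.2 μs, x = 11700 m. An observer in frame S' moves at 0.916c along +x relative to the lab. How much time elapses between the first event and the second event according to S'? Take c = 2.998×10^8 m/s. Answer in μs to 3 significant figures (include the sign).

Δt' ≈ -13.8 μs

γ = 1/√(1 − 0.916²) = 2.4927
Δt' = γ(Δt − vΔx/c²) = 2.4927 × (30.2 μs − 0.916×11700 m / (2.998×10^8 m/s))
= 2.4927 × (-5.5478 μs) = -13.8 μs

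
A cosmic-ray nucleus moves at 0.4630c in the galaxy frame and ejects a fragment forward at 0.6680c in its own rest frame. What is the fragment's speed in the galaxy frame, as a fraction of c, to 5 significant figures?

Compose boost 2: (0.6680 + 0.4630)/(1 + 0.6680×0.4630) = 1.1310/1.309284 = 0.86383

u ≈ 0.86383c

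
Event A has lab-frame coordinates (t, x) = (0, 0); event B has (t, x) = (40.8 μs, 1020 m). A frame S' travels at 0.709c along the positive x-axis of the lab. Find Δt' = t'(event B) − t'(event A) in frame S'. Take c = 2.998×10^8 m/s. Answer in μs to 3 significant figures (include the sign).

γ = 1/√(1 − 0.709²) = 1.4180
Δt' = γ(Δt − vΔx/c²) = 1.4180 × (40.8 μs − 0.709×1020 m / (2.998×10^8 m/s))
= 1.4180 × (38.388 μs) = 54.4 μs

Δt' ≈ 54.4 μs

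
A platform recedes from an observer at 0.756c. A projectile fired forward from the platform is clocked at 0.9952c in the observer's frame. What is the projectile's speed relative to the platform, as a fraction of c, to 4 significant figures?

u' ≈ 0.9660c

Inverse velocity addition: u' = (u − v)/(1 − uv/c²)
= (0.9952 − 0.756)/(1 − 0.9952×0.756) = 0.2392/0.247629 = 0.9660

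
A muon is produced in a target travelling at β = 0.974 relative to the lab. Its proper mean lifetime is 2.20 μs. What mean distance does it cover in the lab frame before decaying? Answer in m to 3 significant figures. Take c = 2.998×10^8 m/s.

d ≈ 2840 m

γ = 1/√(1 − 0.974²) = 4.4141
Dilated lifetime: Δt = γτ₀ = 4.4141 × 2.20 μs = 9.7110 μs
d = vΔt = 0.974c × 9.7110 μs = 2.9201×10^8 m/s × 9.7110×10^-6 s = 2840 m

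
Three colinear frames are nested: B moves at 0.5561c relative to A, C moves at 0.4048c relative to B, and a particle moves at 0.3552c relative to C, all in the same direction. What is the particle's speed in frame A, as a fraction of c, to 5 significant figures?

Compose boost 2: (0.4048 + 0.5561)/(1 + 0.4048×0.5561) = 0.96090/1.225109 = 0.7843382
Compose boost 3: (0.3552 + 0.7843382)/(1 + 0.3552×0.7843382) = 1.139538/1.278597 = 0.89124

u ≈ 0.89124c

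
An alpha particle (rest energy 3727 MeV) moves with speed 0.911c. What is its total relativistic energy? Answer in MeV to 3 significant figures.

γ = 1/√(1 − 0.911²) = 2.4248
E = γm₀c² = 2.4248 × 3727 MeV = 9040 MeV

E ≈ 9040 MeV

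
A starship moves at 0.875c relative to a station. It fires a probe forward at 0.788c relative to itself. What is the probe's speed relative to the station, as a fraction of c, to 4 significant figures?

u ≈ 0.9843c

Relativistic velocity addition: u = (u' + v)/(1 + u'v/c²)
= (0.788 + 0.875)/(1 + 0.788×0.875) = 1.663/1.68950 = 0.9843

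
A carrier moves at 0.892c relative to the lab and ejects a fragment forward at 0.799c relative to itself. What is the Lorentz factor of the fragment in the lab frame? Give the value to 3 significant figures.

γ ≈ 6.30

u_lab = (0.799 + 0.892)/(1 + 0.799×0.892) = 1.691/1.71271 = 0.987325
γ = 1/√(1 − 0.987325²) = 6.30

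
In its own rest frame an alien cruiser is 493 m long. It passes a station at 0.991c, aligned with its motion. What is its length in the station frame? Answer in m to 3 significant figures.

L ≈ 66.0 m

γ = 1/√(1 − 0.991²) = 7.4704
Length contraction: L = L₀/γ = 493/7.4704 = 66.0 m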